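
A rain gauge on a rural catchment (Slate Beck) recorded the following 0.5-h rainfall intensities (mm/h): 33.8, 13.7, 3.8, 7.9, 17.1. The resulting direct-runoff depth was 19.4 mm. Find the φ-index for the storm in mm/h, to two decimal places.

φ ≈ 8.60 mm/h

Only the 3 blocks with intensity above φ contribute runoff: 33.8, 13.7, 17.1 mm/h.
Σ(I−φ)·Δt = d  ⇒  (33.8+13.7+17.1 − 3φ)·0.5 = 19.4
φ = (64.60 − 19.4/0.5) / 3 = 8.60 mm/h.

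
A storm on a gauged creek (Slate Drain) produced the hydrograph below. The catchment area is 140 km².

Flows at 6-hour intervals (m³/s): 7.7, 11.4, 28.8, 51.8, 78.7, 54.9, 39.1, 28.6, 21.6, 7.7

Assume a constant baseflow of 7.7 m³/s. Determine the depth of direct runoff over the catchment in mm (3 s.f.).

d ≈ 39.1 mm

Direct runoff: 0.0, 3.7, 21.1, 44.1, 71.0, 47.2, 31.4, 20.9, 13.9, 0.0 m³/s; ΣQ_DR = 253.3 m³/s.
V = ΣQ_DR · Δt = 253.3 × 21600 s = 5.471 × 10^6 m³.
Over A = 140 km², depth = V / A = 39.1 mm.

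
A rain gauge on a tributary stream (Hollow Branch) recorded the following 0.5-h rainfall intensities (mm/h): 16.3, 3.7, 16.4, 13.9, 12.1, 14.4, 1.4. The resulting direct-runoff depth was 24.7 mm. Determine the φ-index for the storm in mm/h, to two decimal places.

Only the 5 blocks with intensity above φ contribute runoff: 16.3, 16.4, 13.9, 12.1, 14.4 mm/h.
Σ(I−φ)·Δt = d  ⇒  (16.3+16.4+13.9+12.1+14.4 − 5φ)·0.5 = 24.7
φ = (73.10 − 24.7/0.5) / 5 = 4.74 mm/h.

φ ≈ 4.74 mm/h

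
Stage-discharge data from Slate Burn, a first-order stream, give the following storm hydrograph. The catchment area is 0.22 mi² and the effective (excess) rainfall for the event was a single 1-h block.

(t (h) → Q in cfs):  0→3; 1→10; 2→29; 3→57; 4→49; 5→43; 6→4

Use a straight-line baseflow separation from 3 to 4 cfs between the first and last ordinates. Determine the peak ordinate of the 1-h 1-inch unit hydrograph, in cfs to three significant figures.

U_p ≈ 44.5 cfs

Direct runoff: 0.00, 6.83, 25.67, 53.50, 45.33, 39.17, 0.00 cfs; ΣQ_DR = 170.5 cfs, peak = 53.50 cfs.
Runoff depth d = ΣQ_DR·Δt / A = 170.5 × 3600 / (0.22 mi²) = 1.201 in.
The 1-inch UH is the DRH scaled by (1 in)/d, so U_p = 53.50 × 1/1.201 = 44.5 cfs.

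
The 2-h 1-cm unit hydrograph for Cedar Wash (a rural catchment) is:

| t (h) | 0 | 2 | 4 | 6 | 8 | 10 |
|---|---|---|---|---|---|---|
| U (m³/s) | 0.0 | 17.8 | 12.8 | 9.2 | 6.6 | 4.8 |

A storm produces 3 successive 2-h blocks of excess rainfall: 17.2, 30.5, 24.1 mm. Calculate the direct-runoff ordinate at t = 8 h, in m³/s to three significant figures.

By discrete convolution, Q_j = Σ (P_i / 10 mm) · U_{j−i}.
At t = 8 h (j=4): Q = (17.2/10)·6.6 + (30.5/10)·9.2 + (24.1/10)·12.8 = 70.3 m³/s.

Q ≈ 70.3 m³/s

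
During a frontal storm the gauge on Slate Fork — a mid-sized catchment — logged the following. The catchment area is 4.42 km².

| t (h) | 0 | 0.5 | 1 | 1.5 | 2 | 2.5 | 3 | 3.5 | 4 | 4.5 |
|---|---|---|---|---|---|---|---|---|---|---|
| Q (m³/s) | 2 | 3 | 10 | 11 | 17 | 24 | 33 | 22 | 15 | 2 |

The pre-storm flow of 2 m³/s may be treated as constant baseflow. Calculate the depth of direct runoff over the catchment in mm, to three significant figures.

d ≈ 48.5 mm

Direct runoff: 0.0, 1.0, 8.0, 9.0, 15.0, 22.0, 31.0, 20.0, 13.0, 0.0 m³/s; ΣQ_DR = 119.0 m³/s.
V = ΣQ_DR · Δt = 119.0 × 1800 s = 2.142 × 10^5 m³.
Over A = 4.42 km², depth = V / A = 48.5 mm.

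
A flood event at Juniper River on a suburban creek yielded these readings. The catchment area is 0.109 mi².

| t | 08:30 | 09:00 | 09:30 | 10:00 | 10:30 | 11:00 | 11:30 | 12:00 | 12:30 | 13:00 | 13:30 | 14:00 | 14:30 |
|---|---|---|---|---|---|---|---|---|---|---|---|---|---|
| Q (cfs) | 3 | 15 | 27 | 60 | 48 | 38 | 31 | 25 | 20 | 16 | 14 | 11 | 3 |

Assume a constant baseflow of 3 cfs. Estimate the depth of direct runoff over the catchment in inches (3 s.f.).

Direct runoff: 0.0, 12.0, 24.0, 57.0, 45.0, 35.0, 28.0, 22.0, 17.0, 13.0, 11.0, 8.0, 0.0 cfs; ΣQ_DR = 272.0 cfs.
V = ΣQ_DR · Δt = 272.0 × 1800 s = 4.896 × 10^5 ft³.
Over A = 0.109 mi², depth = V / A = 1.93 in.

d ≈ 1.93 in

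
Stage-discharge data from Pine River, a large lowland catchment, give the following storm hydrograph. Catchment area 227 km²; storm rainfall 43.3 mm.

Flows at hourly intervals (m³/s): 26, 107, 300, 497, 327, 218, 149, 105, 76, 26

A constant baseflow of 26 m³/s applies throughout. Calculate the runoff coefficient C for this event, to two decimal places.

C ≈ 0.58

ΣQ_DR = 1571 m³/s; V = ΣQ_DR·Δt = 5.656 × 10^6 m³.
Runoff depth d = V / A = 24.91 mm.
C = d / P = 24.91 / 43.3 = 0.58.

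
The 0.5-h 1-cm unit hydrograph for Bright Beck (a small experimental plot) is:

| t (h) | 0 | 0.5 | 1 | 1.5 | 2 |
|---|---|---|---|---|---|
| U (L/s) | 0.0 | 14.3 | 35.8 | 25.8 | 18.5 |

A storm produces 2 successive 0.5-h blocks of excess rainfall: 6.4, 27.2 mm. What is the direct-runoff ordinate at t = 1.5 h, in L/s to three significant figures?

By discrete convolution, Q_j = Σ (P_i / 10 mm) · U_{j−i}.
At t = 1.5 h (j=3): Q = (6.4/10)·25.8 + (27.2/10)·35.8 = 114 L/s.

Q ≈ 114 L/s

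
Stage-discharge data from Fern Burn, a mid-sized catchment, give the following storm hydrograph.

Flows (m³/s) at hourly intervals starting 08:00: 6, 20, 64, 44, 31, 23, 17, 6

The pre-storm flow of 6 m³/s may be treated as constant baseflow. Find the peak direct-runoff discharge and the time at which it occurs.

Subtracting baseflow gives direct-runoff ordinates: 0.0, 14.0, 58.0, 38.0, 25.0, 17.0, 11.0, 0.0 m³/s.
The maximum is 58.0 m³/s, occurring at the reading for t = 10:00.

Q_p = 58.0 m³/s at t = 10:00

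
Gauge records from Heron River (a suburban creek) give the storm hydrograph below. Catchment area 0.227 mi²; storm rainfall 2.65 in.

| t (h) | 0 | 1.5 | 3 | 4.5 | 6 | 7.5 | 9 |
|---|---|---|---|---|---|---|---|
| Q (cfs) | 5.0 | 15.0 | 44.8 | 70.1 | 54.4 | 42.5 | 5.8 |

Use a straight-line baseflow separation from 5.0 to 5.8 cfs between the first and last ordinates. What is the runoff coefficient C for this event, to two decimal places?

C ≈ 0.77

ΣQ_DR = 199.8 cfs; V = ΣQ_DR·Δt = 1.079 × 10^6 ft³.
Runoff depth d = V / A = 2.046 in.
C = d / P = 2.046 / 2.65 = 0.77.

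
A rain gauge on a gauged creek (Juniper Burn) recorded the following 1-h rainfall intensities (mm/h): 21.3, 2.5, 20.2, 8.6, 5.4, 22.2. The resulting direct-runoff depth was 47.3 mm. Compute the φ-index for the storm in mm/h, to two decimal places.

φ ≈ 6.25 mm/h

Only the 4 blocks with intensity above φ contribute runoff: 21.3, 20.2, 8.6, 22.2 mm/h.
Σ(I−φ)·Δt = d  ⇒  (21.3+20.2+8.6+22.2 − 4φ)·1 = 47.3
φ = (72.30 − 47.3/1) / 4 = 6.25 mm/h.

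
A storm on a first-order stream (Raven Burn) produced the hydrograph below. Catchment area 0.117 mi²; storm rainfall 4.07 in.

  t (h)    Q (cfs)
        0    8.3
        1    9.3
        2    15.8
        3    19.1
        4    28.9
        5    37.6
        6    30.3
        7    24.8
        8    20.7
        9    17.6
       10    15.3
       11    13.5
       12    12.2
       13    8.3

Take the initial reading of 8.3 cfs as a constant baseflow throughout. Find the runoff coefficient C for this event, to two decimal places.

C ≈ 0.47

ΣQ_DR = 145.5 cfs; V = ΣQ_DR·Δt = 5.238 × 10^5 ft³.
Runoff depth d = V / A = 1.927 in.
C = d / P = 1.927 / 4.07 = 0.47.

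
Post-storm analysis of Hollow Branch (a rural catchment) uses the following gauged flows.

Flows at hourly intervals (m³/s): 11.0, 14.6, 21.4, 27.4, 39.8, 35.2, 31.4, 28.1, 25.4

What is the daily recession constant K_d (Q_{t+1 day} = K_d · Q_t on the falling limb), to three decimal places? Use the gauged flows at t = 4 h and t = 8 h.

K_d ≈ 0.068

Between t = 4 h and t = 8 h the flow falls from 39.8 to 25.4 m³/s over 4×1 h = 4 h.
Per-interval ratio K = (25.4/39.8)^(1/4) = 0.8938; K_d = K^(24/1) = 0.068.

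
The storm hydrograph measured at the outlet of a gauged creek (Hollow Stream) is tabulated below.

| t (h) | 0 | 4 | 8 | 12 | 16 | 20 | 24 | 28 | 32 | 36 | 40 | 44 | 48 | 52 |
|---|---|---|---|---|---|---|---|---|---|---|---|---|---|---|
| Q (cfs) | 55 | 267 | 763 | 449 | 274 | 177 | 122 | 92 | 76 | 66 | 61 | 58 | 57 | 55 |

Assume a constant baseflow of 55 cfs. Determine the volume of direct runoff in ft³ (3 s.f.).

Direct-runoff ordinates (Q − Q_b): 0.0, 212.0, 708.0, 394.0, 219.0, 122.0, 67.0, 37.0, 21.0, 11.0, 6.0, 3.0, 2.0, 0.0 cfs.
ΣQ_DR = 1802 cfs.
With Δt = 4 h = 14400 s, V = ΣQ_DR · Δt = 1802 × 14400 = 2.59 × 10^7 ft³.

V ≈ 2.59 × 10^7 ft³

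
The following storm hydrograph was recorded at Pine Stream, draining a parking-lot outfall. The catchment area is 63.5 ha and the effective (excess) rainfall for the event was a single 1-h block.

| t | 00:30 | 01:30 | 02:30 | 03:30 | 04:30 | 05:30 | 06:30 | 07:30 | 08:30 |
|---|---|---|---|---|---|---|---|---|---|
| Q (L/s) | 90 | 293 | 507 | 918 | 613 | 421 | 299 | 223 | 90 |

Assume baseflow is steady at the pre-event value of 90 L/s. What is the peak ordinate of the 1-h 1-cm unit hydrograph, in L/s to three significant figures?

Direct runoff: 0.0, 203.0, 417.0, 828.0, 523.0, 331.0, 209.0, 133.0, 0.0 L/s; ΣQ_DR = 2644 L/s, peak = 828.0 L/s.
Runoff depth d = ΣQ_DR·Δt / A = 2644 × 3600 / (63.5 ha) = 14.99 mm.
The 1-cm UH is the DRH scaled by (10 mm)/d, so U_p = 828.0 × 10/14.99 = 552 L/s.

U_p ≈ 552 L/s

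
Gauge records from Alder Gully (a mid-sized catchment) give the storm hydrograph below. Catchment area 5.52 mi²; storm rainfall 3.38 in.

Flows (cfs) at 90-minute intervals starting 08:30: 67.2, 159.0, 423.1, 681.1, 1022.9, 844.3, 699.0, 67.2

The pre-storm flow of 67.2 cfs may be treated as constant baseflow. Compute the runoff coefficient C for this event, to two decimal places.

C ≈ 0.43

ΣQ_DR = 3426 cfs; V = ΣQ_DR·Δt = 1.850 × 10^7 ft³.
Runoff depth d = V / A = 1.443 in.
C = d / P = 1.443 / 3.38 = 0.43.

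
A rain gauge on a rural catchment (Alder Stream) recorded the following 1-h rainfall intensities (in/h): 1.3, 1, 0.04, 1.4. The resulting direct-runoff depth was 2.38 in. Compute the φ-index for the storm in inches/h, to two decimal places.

φ ≈ 0.44 in/h

Only the 3 blocks with intensity above φ contribute runoff: 1.3, 1, 1.4 in/h.
Σ(I−φ)·Δt = d  ⇒  (1.3+1+1.4 − 3φ)·1 = 2.38
φ = (3.700 − 2.38/1) / 3 = 0.44 in/h.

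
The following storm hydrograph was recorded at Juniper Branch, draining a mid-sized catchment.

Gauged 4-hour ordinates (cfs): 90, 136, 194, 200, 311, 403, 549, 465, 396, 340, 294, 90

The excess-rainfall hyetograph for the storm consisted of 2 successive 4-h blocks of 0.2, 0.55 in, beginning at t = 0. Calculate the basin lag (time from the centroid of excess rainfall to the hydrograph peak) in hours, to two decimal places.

Centroid of excess rainfall: t_c = Σ P_i·t̄_i / ΣP_i = 4.9333 h (block centres at 2, 6 h).
Hydrograph peak occurs at t = 24 h, so basin lag t_L = 24 − 4.9333 = 19.07 h.

t_L ≈ 19.07 h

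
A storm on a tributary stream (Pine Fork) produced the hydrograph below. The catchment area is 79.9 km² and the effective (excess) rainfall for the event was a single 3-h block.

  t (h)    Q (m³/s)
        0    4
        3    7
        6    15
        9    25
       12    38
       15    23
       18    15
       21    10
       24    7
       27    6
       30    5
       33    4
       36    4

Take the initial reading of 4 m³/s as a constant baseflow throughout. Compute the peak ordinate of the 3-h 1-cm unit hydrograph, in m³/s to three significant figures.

U_p ≈ 22.7 m³/s

Direct runoff: 0.0, 3.0, 11.0, 21.0, 34.0, 19.0, 11.0, 6.0, 3.0, 2.0, 1.0, 0.0, 0.0 m³/s; ΣQ_DR = 111.0 m³/s, peak = 34.0 m³/s.
Runoff depth d = ΣQ_DR·Δt / A = 111.0 × 10800 / (79.9 km²) = 15.00 mm.
The 1-cm UH is the DRH scaled by (10 mm)/d, so U_p = 34.0 × 10/15.00 = 22.7 m³/s.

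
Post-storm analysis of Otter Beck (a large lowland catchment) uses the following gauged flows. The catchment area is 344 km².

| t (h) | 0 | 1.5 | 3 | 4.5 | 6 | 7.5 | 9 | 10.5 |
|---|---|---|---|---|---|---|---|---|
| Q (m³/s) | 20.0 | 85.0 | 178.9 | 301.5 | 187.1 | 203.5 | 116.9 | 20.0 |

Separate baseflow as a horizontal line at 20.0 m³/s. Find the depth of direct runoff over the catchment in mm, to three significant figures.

Direct runoff: 0.0, 65.0, 158.9, 281.5, 167.1, 183.5, 96.9, 0.0 m³/s; ΣQ_DR = 952.9 m³/s.
V = ΣQ_DR · Δt = 952.9 × 5400 s = 5.146 × 10^6 m³.
Over A = 344 km², depth = V / A = 15.0 mm.

d ≈ 15.0 mm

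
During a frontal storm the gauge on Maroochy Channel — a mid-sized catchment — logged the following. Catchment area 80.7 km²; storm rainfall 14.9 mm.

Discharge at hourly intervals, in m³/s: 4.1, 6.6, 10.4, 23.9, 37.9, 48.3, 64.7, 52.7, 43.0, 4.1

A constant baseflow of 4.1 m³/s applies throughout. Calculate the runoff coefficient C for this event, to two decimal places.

ΣQ_DR = 254.7 m³/s; V = ΣQ_DR·Δt = 9.169 × 10^5 m³.
Runoff depth d = V / A = 11.36 mm.
C = d / P = 11.36 / 14.9 = 0.76.

C ≈ 0.76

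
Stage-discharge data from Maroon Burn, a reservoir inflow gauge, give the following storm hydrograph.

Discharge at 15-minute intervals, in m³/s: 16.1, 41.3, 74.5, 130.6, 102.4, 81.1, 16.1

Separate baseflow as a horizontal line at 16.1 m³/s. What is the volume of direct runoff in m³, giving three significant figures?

Direct-runoff ordinates (Q − Q_b): 0.0, 25.2, 58.4, 114.5, 86.3, 65.0, 0.0 m³/s.
ΣQ_DR = 349.4 m³/s.
With Δt = 0.25 h = 900 s, V = ΣQ_DR · Δt = 349.4 × 900 = 3.14 × 10^5 m³.

V ≈ 3.14 × 10^5 m³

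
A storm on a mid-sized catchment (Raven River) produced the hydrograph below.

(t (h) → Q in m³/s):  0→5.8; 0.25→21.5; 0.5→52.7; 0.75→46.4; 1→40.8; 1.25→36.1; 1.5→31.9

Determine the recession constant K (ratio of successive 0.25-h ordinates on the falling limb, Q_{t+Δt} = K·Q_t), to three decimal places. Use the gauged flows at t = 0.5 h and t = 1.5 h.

Using the recession-limb readings at t = 0.5 h and t = 1.5 h: Q falls from 52.7 to 31.9 m³/s over 4 intervals.
K = (Q₂/Q₁)^(1/4) = (31.9/52.7)^(1/4) = 0.882.

K ≈ 0.882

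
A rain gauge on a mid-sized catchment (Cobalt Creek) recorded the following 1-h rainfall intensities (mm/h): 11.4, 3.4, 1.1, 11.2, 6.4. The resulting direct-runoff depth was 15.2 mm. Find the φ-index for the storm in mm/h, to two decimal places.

Only the 3 blocks with intensity above φ contribute runoff: 11.4, 11.2, 6.4 mm/h.
Σ(I−φ)·Δt = d  ⇒  (11.4+11.2+6.4 − 3φ)·1 = 15.2
φ = (29.00 − 15.2/1) / 3 = 4.60 mm/h.

φ ≈ 4.60 mm/h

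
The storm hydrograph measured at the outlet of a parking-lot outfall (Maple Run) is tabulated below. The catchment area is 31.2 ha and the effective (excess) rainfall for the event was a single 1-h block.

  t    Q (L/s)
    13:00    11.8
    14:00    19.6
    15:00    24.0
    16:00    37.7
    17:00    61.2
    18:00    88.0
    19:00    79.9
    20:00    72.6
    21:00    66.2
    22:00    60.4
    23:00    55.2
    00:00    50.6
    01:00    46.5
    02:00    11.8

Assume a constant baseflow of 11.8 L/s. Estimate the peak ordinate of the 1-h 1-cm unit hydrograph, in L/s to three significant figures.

Direct runoff: 0.0, 7.8, 12.2, 25.9, 49.4, 76.2, 68.1, 60.8, 54.4, 48.6, 43.4, 38.8, 34.7, 0.0 L/s; ΣQ_DR = 520.3 L/s, peak = 76.2 L/s.
Runoff depth d = ΣQ_DR·Δt / A = 520.3 × 3600 / (31.2 ha) = 6.003 mm.
The 1-cm UH is the DRH scaled by (10 mm)/d, so U_p = 76.2 × 10/6.003 = 127 L/s.

U_p ≈ 127 L/s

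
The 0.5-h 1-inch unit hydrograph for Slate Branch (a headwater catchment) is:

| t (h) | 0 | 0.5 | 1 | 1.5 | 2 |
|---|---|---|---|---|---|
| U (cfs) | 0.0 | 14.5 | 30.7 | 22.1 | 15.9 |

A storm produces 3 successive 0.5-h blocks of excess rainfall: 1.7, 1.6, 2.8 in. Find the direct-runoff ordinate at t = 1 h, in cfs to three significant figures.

By discrete convolution, Q_j = Σ (P_i / 1 in) · U_{j−i}.
At t = 1 h (j=2): Q = (1.7/1)·30.7 + (1.6/1)·14.5 + (2.8/1)·0.0 = 75.4 cfs.

Q ≈ 75.4 cfs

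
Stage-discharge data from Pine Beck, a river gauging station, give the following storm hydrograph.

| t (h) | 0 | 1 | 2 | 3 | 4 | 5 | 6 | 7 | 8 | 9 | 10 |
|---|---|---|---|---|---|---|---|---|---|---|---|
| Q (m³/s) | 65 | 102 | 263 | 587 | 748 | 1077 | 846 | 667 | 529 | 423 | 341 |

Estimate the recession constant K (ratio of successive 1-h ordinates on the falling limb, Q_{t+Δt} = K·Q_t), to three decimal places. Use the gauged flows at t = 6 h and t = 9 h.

K ≈ 0.794

Using the recession-limb readings at t = 6 h and t = 9 h: Q falls from 846 to 423 m³/s over 3 intervals.
K = (Q₂/Q₁)^(1/3) = (423/846)^(1/3) = 0.794.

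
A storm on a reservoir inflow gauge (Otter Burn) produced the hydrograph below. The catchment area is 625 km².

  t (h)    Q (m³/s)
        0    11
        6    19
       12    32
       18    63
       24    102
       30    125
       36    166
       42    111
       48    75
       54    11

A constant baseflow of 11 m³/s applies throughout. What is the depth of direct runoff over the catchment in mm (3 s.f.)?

Direct runoff: 0.0, 8.0, 21.0, 52.0, 91.0, 114.0, 155.0, 100.0, 64.0, 0.0 m³/s; ΣQ_DR = 605.0 m³/s.
V = ΣQ_DR · Δt = 605.0 × 21600 s = 1.307 × 10^7 m³.
Over A = 625 km², depth = V / A = 20.9 mm.

d ≈ 20.9 mm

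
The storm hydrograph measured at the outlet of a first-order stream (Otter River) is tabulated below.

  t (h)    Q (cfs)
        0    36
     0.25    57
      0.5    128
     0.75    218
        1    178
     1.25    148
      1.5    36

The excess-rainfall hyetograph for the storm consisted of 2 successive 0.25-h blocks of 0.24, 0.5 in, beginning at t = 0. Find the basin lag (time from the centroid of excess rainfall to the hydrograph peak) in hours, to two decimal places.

t_L ≈ 0.46 h

Centroid of excess rainfall: t_c = Σ P_i·t̄_i / ΣP_i = 0.2939 h (block centres at 0.125, 0.375 h).
Hydrograph peak occurs at t = 0.75 h, so basin lag t_L = 0.75 − 0.2939 = 0.46 h.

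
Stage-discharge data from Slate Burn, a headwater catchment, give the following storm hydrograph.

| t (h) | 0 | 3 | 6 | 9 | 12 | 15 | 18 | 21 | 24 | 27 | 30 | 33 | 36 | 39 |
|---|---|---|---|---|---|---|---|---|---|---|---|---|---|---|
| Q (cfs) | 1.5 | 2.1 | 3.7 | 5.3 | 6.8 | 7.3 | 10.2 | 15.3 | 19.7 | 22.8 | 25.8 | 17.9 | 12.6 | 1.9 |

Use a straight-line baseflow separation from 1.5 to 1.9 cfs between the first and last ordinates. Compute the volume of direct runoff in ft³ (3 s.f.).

Direct-runoff ordinates (Q − Q_b): 0.00, 0.57, 2.14, 3.71, 5.18, 5.65, 8.52, 13.58, 17.95, 21.02, 23.99, 16.06, 10.73, 0.00 cfs.
ΣQ_DR = 129.1 cfs.
With Δt = 3 h = 10800 s, V = ΣQ_DR · Δt = 129.1 × 10800 = 1.39 × 10^6 ft³.

V ≈ 1.39 × 10^6 ft³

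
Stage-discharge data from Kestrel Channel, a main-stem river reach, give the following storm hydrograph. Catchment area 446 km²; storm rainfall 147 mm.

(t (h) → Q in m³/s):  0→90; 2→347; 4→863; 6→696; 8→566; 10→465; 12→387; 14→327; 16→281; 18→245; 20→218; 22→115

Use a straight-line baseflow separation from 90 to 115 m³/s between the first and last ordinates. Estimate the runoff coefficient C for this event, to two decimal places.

C ≈ 0.37

ΣQ_DR = 3370 m³/s; V = ΣQ_DR·Δt = 2.426 × 10^7 m³.
Runoff depth d = V / A = 54.40 mm.
C = d / P = 54.40 / 147 = 0.37.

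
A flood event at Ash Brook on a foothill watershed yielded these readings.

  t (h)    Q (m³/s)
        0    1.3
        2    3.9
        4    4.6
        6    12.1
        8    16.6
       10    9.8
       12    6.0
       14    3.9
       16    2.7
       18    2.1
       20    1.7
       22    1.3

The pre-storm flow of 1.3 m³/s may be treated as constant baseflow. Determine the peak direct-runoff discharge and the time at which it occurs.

Q_p = 15.3 m³/s at t = 8 h

Subtracting baseflow gives direct-runoff ordinates: 0.0, 2.6, 3.3, 10.8, 15.3, 8.5, 4.7, 2.6, 1.4, 0.8, 0.4, 0.0 m³/s.
The maximum is 15.3 m³/s, occurring at the reading for t = 8 h.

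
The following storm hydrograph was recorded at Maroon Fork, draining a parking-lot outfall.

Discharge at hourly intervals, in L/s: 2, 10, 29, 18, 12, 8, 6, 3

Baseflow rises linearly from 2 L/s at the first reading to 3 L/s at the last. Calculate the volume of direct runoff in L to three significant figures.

V ≈ 2.45 × 10^5 L

Direct-runoff ordinates (Q − Q_b): 0.00, 7.86, 26.71, 15.57, 9.43, 5.29, 3.14, 0.00 L/s.
ΣQ_DR = 68.00 L/s.
With Δt = 1 h = 3600 s, V = ΣQ_DR · Δt = 68.00 × 3600 = 2.45 × 10^5 L.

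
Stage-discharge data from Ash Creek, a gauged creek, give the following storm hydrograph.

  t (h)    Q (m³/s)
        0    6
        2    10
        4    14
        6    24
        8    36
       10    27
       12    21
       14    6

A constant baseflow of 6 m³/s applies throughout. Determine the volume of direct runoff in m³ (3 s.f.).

V ≈ 6.91 × 10^5 m³

Direct-runoff ordinates (Q − Q_b): 0.0, 4.0, 8.0, 18.0, 30.0, 21.0, 15.0, 0.0 m³/s.
ΣQ_DR = 96.00 m³/s.
With Δt = 2 h = 7200 s, V = ΣQ_DR · Δt = 96.00 × 7200 = 6.91 × 10^5 m³.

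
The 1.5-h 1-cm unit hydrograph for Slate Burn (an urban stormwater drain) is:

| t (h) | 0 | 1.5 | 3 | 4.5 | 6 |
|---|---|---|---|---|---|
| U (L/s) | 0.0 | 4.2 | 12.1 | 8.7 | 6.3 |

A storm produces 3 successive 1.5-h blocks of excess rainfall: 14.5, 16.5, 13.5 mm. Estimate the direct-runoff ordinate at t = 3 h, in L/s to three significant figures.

Q ≈ 24.5 L/s

By discrete convolution, Q_j = Σ (P_i / 10 mm) · U_{j−i}.
At t = 3 h (j=2): Q = (14.5/10)·12.1 + (16.5/10)·4.2 + (13.5/10)·0.0 = 24.5 L/s.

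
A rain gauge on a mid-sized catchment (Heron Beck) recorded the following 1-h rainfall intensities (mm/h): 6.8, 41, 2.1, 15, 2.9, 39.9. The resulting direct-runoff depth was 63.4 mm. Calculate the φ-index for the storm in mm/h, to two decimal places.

φ ≈ 10.83 mm/h

Only the 3 blocks with intensity above φ contribute runoff: 41, 15, 39.9 mm/h.
Σ(I−φ)·Δt = d  ⇒  (41+15+39.9 − 3φ)·1 = 63.4
φ = (95.90 − 63.4/1) / 3 = 10.83 mm/h.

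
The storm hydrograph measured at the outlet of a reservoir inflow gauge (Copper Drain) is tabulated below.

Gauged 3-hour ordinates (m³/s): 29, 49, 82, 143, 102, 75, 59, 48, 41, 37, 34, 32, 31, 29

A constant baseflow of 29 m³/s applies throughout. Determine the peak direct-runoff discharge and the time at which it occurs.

Subtracting baseflow gives direct-runoff ordinates: 0.0, 20.0, 53.0, 114.0, 73.0, 46.0, 30.0, 19.0, 12.0, 8.0, 5.0, 3.0, 2.0, 0.0 m³/s.
The maximum is 114.0 m³/s, occurring at the reading for t = 9 h.

Q_p = 114.0 m³/s at t = 9 h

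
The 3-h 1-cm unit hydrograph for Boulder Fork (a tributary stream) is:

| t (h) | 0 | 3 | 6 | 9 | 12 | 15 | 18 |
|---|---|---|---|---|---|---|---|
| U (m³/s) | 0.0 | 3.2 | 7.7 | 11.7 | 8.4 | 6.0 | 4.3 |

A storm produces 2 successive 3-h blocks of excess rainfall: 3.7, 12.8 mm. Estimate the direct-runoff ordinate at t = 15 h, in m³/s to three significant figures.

By discrete convolution, Q_j = Σ (P_i / 10 mm) · U_{j−i}.
At t = 15 h (j=5): Q = (3.7/10)·6.0 + (12.8/10)·8.4 = 13.0 m³/s.

Q ≈ 13.0 m³/s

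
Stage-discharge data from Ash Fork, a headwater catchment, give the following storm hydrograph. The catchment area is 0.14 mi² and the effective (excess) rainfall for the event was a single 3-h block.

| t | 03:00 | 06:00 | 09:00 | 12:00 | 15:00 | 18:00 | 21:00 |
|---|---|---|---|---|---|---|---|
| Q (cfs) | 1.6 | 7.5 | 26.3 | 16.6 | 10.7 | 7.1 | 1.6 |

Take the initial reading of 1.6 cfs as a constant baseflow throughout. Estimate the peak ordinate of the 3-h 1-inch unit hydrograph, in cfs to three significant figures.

U_p ≈ 12.4 cfs

Direct runoff: 0.0, 5.9, 24.7, 15.0, 9.1, 5.5, 0.0 cfs; ΣQ_DR = 60.20 cfs, peak = 24.7 cfs.
Runoff depth d = ΣQ_DR·Δt / A = 60.20 × 10800 / (0.14 mi²) = 1.999 in.
The 1-inch UH is the DRH scaled by (1 in)/d, so U_p = 24.7 × 1/1.999 = 12.4 cfs.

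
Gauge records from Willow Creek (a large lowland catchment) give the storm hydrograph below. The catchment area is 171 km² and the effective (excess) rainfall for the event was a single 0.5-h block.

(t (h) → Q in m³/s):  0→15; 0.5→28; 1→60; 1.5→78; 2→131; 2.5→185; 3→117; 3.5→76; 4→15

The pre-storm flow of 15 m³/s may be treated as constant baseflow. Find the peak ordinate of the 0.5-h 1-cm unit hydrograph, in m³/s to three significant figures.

Direct runoff: 0.0, 13.0, 45.0, 63.0, 116.0, 170.0, 102.0, 61.0, 0.0 m³/s; ΣQ_DR = 570.0 m³/s, peak = 170.0 m³/s.
Runoff depth d = ΣQ_DR·Δt / A = 570.0 × 1800 / (171 km²) = 6.000 mm.
The 1-cm UH is the DRH scaled by (10 mm)/d, so U_p = 170.0 × 10/6.000 = 283 m³/s.

U_p ≈ 283 m³/s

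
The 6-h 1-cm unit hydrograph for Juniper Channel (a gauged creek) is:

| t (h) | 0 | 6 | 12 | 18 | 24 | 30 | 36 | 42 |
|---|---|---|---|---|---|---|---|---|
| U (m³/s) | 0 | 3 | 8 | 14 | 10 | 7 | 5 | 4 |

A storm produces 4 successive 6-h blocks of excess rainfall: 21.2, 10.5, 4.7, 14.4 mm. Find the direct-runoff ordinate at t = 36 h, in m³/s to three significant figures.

Q ≈ 42.8 m³/s

By discrete convolution, Q_j = Σ (P_i / 10 mm) · U_{j−i}.
At t = 36 h (j=6): Q = (21.2/10)·5 + (10.5/10)·7 + (4.7/10)·10 + (14.4/10)·14 = 42.8 m³/s.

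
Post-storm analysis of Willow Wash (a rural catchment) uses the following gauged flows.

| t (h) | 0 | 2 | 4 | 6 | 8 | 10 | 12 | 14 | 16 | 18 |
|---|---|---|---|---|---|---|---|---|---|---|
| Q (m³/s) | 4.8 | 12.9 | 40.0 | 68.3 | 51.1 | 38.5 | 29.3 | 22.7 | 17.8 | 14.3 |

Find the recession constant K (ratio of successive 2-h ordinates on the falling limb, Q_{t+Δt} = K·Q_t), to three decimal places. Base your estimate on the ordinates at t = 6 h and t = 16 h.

K ≈ 0.764

Using the recession-limb readings at t = 6 h and t = 16 h: Q falls from 68.3 to 17.8 m³/s over 5 intervals.
K = (Q₂/Q₁)^(1/5) = (17.8/68.3)^(1/5) = 0.764.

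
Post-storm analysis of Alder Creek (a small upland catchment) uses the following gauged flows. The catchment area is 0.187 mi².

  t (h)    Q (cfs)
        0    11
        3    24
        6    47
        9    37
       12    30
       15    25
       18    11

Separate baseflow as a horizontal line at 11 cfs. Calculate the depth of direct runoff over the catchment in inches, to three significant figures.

d ≈ 2.68 in

Direct runoff: 0.0, 13.0, 36.0, 26.0, 19.0, 14.0, 0.0 cfs; ΣQ_DR = 108.0 cfs.
V = ΣQ_DR · Δt = 108.0 × 10800 s = 1.166 × 10^6 ft³.
Over A = 0.187 mi², depth = V / A = 2.68 in.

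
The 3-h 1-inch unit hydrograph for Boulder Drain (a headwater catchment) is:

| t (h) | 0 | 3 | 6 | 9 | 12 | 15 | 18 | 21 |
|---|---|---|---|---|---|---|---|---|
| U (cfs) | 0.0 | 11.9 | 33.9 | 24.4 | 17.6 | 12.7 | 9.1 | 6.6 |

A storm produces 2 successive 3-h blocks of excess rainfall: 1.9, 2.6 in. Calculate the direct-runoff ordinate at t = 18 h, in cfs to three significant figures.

By discrete convolution, Q_j = Σ (P_i / 1 in) · U_{j−i}.
At t = 18 h (j=6): Q = (1.9/1)·9.1 + (2.6/1)·12.7 = 50.3 cfs.

Q ≈ 50.3 cfs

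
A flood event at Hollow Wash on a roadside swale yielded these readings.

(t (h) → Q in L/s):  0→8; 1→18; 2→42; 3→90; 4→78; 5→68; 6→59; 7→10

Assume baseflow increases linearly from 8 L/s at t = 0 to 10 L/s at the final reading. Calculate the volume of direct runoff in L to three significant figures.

V ≈ 1.08 × 10^6 L

Direct-runoff ordinates (Q − Q_b): 0.00, 9.71, 33.43, 81.14, 68.86, 58.57, 49.29, 0.00 L/s.
ΣQ_DR = 301.0 L/s.
With Δt = 1 h = 3600 s, V = ΣQ_DR · Δt = 301.0 × 3600 = 1.08 × 10^6 L.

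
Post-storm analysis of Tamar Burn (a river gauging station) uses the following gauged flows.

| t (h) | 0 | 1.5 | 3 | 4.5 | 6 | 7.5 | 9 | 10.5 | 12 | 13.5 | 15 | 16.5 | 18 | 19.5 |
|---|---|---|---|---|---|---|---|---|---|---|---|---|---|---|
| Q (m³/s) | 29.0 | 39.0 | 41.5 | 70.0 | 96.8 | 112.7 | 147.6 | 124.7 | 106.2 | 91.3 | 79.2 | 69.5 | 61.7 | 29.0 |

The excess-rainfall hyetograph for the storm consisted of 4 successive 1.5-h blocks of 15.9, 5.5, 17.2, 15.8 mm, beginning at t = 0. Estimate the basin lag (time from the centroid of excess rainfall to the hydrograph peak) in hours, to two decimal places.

Centroid of excess rainfall: t_c = Σ P_i·t̄_i / ΣP_i = 3.1572 h (block centres at 0.75, 2.25, 3.75, 5.25 h).
Hydrograph peak occurs at t = 9 h, so basin lag t_L = 9 − 3.1572 = 5.84 h.

t_L ≈ 5.84 h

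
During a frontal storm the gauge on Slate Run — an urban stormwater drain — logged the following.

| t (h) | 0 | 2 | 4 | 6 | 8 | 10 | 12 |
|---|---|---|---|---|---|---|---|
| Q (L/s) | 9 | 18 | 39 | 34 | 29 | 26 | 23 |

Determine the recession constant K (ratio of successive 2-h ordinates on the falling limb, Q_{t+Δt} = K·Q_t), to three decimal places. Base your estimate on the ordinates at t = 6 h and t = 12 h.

Using the recession-limb readings at t = 6 h and t = 12 h: Q falls from 34 to 23 L/s over 3 intervals.
K = (Q₂/Q₁)^(1/3) = (23/34)^(1/3) = 0.878.

K ≈ 0.878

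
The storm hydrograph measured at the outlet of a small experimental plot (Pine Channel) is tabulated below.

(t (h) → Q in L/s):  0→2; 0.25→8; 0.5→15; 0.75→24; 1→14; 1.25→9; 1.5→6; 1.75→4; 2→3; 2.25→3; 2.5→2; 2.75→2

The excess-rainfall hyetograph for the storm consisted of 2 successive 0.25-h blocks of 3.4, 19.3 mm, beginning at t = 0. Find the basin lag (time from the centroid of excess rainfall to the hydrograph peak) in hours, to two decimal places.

t_L ≈ 0.41 h

Centroid of excess rainfall: t_c = Σ P_i·t̄_i / ΣP_i = 0.3376 h (block centres at 0.125, 0.375 h).
Hydrograph peak occurs at t = 0.75 h, so basin lag t_L = 0.75 − 0.3376 = 0.41 h.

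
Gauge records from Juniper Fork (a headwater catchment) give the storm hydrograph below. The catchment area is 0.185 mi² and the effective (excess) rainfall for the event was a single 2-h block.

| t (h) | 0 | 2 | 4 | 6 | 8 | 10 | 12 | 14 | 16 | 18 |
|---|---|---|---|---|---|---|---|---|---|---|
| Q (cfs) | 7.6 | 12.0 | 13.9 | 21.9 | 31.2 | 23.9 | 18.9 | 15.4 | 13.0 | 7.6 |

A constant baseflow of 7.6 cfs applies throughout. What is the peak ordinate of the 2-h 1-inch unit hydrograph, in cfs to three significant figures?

U_p ≈ 15.8 cfs

Direct runoff: 0.0, 4.4, 6.3, 14.3, 23.6, 16.3, 11.3, 7.8, 5.4, 0.0 cfs; ΣQ_DR = 89.40 cfs, peak = 23.6 cfs.
Runoff depth d = ΣQ_DR·Δt / A = 89.40 × 7200 / (0.185 mi²) = 1.498 in.
The 1-inch UH is the DRH scaled by (1 in)/d, so U_p = 23.6 × 1/1.498 = 15.8 cfs.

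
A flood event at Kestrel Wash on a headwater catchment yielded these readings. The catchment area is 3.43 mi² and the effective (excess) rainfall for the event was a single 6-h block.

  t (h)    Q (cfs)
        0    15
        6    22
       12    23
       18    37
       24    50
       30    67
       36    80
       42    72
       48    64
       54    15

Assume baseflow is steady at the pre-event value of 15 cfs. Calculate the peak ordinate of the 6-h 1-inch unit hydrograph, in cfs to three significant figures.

U_p ≈ 81.3 cfs

Direct runoff: 0.0, 7.0, 8.0, 22.0, 35.0, 52.0, 65.0, 57.0, 49.0, 0.0 cfs; ΣQ_DR = 295.0 cfs, peak = 65.0 cfs.
Runoff depth d = ΣQ_DR·Δt / A = 295.0 × 21600 / (3.43 mi²) = 0.7996 in.
The 1-inch UH is the DRH scaled by (1 in)/d, so U_p = 65.0 × 1/0.7996 = 81.3 cfs.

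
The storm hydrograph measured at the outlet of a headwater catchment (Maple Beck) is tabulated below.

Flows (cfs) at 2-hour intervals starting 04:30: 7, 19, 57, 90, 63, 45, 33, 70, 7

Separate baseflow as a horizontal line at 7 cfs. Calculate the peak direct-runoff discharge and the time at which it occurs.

Q_p = 83.0 cfs at t = 10:30

Subtracting baseflow gives direct-runoff ordinates: 0.0, 12.0, 50.0, 83.0, 56.0, 38.0, 26.0, 63.0, 0.0 cfs.
The maximum is 83.0 cfs, occurring at the reading for t = 10:30.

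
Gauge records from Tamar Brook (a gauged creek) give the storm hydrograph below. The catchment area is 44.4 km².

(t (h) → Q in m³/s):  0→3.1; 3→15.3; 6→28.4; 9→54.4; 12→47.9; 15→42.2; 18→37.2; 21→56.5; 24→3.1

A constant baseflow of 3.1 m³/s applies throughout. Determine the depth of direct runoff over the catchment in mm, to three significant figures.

Direct runoff: 0.0, 12.2, 25.3, 51.3, 44.8, 39.1, 34.1, 53.4, 0.0 m³/s; ΣQ_DR = 260.2 m³/s.
V = ΣQ_DR · Δt = 260.2 × 10800 s = 2.810 × 10^6 m³.
Over A = 44.4 km², depth = V / A = 63.3 mm.

d ≈ 63.3 mm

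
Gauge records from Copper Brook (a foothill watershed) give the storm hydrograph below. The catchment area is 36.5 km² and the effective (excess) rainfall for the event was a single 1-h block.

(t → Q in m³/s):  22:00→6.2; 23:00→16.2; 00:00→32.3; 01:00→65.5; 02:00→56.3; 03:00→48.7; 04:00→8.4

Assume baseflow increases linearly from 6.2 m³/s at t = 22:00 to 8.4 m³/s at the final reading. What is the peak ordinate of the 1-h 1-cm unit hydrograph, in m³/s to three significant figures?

U_p ≈ 32.3 m³/s

Direct runoff: 0.00, 9.63, 25.37, 58.20, 48.63, 40.67, 0.00 m³/s; ΣQ_DR = 182.5 m³/s, peak = 58.20 m³/s.
Runoff depth d = ΣQ_DR·Δt / A = 182.5 × 3600 / (36.5 km²) = 18.00 mm.
The 1-cm UH is the DRH scaled by (10 mm)/d, so U_p = 58.20 × 10/18.00 = 32.3 m³/s.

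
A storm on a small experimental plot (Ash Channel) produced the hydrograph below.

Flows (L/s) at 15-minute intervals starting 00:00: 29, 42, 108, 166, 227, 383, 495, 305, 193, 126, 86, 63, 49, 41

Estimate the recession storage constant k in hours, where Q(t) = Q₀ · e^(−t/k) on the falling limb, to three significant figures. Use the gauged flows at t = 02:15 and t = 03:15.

k ≈ 0.891 h

On the falling limb, Q drops from 126 to 41 L/s between t = 02:15 and t = 03:15 (Δt = 1 h).
k = −Δt / ln(Q₂/Q₁) = −1 / ln(41/126) = 0.891 h.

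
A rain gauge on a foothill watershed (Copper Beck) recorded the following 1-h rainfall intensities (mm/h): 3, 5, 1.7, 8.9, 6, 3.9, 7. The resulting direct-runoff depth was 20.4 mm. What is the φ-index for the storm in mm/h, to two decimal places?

φ ≈ 2.23 mm/h

Only the 6 blocks with intensity above φ contribute runoff: 3, 5, 8.9, 6, 3.9, 7 mm/h.
Σ(I−φ)·Δt = d  ⇒  (3+5+8.9+6+3.9+7 − 6φ)·1 = 20.4
φ = (33.80 − 20.4/1) / 6 = 2.23 mm/h.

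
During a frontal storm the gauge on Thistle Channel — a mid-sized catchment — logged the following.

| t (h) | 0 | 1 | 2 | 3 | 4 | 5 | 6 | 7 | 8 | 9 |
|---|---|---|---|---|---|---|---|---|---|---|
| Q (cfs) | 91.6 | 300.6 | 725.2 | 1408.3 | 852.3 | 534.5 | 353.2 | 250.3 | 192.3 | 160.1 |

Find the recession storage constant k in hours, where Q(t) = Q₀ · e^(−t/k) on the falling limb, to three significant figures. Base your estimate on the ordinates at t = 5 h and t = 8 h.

On the falling limb, Q drops from 534.5 to 192.3 cfs between t = 5 h and t = 8 h (Δt = 3 h).
k = −Δt / ln(Q₂/Q₁) = −3 / ln(192.3/534.5) = 2.93 h.

k ≈ 2.93 h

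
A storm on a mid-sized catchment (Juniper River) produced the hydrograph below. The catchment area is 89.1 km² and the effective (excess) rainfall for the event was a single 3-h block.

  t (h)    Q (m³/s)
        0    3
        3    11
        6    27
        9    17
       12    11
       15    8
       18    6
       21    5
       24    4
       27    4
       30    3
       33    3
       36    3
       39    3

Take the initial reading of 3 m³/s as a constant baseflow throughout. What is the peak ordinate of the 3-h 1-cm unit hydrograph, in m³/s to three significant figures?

U_p ≈ 30.0 m³/s

Direct runoff: 0.0, 8.0, 24.0, 14.0, 8.0, 5.0, 3.0, 2.0, 1.0, 1.0, 0.0, 0.0, 0.0, 0.0 m³/s; ΣQ_DR = 66.00 m³/s, peak = 24.0 m³/s.
Runoff depth d = ΣQ_DR·Δt / A = 66.00 × 10800 / (89.1 km²) = 8.000 mm.
The 1-cm UH is the DRH scaled by (10 mm)/d, so U_p = 24.0 × 10/8.000 = 30.0 m³/s.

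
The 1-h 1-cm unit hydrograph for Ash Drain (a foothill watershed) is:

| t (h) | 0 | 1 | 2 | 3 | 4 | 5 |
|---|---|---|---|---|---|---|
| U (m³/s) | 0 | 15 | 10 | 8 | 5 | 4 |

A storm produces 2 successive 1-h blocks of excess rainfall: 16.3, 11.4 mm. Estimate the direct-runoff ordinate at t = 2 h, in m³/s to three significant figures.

Q ≈ 33.4 m³/s

By discrete convolution, Q_j = Σ (P_i / 10 mm) · U_{j−i}.
At t = 2 h (j=2): Q = (16.3/10)·10 + (11.4/10)·15 = 33.4 m³/s.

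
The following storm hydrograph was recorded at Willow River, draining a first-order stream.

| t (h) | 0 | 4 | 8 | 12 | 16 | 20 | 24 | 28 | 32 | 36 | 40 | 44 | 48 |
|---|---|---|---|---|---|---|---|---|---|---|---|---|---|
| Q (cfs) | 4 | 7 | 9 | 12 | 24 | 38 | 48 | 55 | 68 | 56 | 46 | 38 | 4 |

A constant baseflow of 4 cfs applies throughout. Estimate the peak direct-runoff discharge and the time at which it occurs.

Subtracting baseflow gives direct-runoff ordinates: 0.0, 3.0, 5.0, 8.0, 20.0, 34.0, 44.0, 51.0, 64.0, 52.0, 42.0, 34.0, 0.0 cfs.
The maximum is 64.0 cfs, occurring at the reading for t = 32 h.

Q_p = 64.0 cfs at t = 32 h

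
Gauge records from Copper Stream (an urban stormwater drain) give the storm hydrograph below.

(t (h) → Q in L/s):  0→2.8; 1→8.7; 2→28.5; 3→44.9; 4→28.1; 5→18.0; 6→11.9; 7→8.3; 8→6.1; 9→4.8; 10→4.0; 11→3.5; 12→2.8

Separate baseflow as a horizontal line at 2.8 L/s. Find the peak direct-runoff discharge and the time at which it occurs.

Subtracting baseflow gives direct-runoff ordinates: 0.0, 5.9, 25.7, 42.1, 25.3, 15.2, 9.1, 5.5, 3.3, 2.0, 1.2, 0.7, 0.0 L/s.
The maximum is 42.1 L/s, occurring at the reading for t = 3 h.

Q_p = 42.1 L/s at t = 3 h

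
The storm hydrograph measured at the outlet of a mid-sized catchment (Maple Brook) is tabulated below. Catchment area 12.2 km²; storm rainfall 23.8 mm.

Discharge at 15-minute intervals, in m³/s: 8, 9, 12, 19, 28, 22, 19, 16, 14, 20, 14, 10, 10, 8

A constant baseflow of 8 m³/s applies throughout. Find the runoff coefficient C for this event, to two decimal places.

ΣQ_DR = 97.00 m³/s; V = ΣQ_DR·Δt = 87300 m³.
Runoff depth d = V / A = 7.156 mm.
C = d / P = 7.156 / 23.8 = 0.30.

C ≈ 0.30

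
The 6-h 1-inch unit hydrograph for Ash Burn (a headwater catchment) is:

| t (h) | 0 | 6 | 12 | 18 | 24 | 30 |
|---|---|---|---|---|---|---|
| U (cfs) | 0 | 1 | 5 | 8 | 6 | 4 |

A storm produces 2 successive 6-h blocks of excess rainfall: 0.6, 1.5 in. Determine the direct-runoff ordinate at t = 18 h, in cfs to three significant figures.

By discrete convolution, Q_j = Σ (P_i / 1 in) · U_{j−i}.
At t = 18 h (j=3): Q = (0.6/1)·8 + (1.5/1)·5 = 12.3 cfs.

Q ≈ 12.3 cfs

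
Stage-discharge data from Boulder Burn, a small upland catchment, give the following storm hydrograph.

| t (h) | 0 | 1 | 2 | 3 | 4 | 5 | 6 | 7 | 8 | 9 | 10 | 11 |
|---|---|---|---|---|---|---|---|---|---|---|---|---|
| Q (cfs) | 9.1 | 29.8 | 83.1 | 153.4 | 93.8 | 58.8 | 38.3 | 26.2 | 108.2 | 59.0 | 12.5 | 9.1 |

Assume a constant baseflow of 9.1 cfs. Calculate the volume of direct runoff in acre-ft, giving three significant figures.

Direct-runoff ordinates (Q − Q_b): 0.0, 20.7, 74.0, 144.3, 84.7, 49.7, 29.2, 17.1, 99.1, 49.9, 3.4, 0.0 cfs.
ΣQ_DR = 572.1 cfs.
With Δt = 1 h = 3600 s, V = ΣQ_DR · Δt = 572.1 × 3600 = 2.06 × 10^6 ft³ = 47.3 acre-ft.

V ≈ 47.3 acre-ft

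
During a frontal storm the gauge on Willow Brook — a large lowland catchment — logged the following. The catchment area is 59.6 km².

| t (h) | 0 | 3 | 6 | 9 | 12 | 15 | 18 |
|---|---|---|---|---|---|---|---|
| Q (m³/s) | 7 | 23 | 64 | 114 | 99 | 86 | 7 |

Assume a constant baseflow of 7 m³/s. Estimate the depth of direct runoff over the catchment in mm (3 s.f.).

Direct runoff: 0.0, 16.0, 57.0, 107.0, 92.0, 79.0, 0.0 m³/s; ΣQ_DR = 351.0 m³/s.
V = ΣQ_DR · Δt = 351.0 × 10800 s = 3.791 × 10^6 m³.
Over A = 59.6 km², depth = V / A = 63.6 mm.

d ≈ 63.6 mm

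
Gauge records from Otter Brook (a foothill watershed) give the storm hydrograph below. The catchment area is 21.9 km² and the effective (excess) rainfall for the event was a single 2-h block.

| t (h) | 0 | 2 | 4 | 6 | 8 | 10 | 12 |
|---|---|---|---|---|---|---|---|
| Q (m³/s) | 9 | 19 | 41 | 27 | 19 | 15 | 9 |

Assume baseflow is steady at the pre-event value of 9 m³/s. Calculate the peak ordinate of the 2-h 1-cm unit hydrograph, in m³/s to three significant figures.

Direct runoff: 0.0, 10.0, 32.0, 18.0, 10.0, 6.0, 0.0 m³/s; ΣQ_DR = 76.00 m³/s, peak = 32.0 m³/s.
Runoff depth d = ΣQ_DR·Δt / A = 76.00 × 7200 / (21.9 km²) = 24.99 mm.
The 1-cm UH is the DRH scaled by (10 mm)/d, so U_p = 32.0 × 10/24.99 = 12.8 m³/s.

U_p ≈ 12.8 m³/s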